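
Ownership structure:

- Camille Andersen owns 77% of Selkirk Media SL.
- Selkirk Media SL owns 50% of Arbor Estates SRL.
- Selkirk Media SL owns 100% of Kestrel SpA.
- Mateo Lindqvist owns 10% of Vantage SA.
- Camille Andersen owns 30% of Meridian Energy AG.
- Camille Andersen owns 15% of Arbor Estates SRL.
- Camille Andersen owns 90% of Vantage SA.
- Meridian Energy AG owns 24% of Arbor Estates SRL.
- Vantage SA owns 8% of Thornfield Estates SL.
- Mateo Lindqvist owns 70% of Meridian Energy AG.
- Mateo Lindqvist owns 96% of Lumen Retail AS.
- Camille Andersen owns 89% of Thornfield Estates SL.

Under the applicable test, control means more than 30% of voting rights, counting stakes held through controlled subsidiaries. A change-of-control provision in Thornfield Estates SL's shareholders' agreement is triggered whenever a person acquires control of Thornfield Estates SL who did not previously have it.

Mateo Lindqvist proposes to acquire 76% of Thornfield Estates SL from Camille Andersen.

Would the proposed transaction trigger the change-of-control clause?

The purchase adds only to Mateo's holdings (Camille's stake shrinks), so Mateo is the only person who could newly come to control Thornfield.
Mateo holds 70% of Meridian, so Mateo controls Meridian.
Mateo holds 96% of Lumen, so Mateo controls Lumen.
Neither Mateo nor any entity Mateo controls holds any voting interest in Thornfield.
So before the transaction, Mateo does not control Thornfield.
After the purchase, Mateo holds 76% of Thornfield directly, and Camille's stake falls to 13%.
Mateo holds 76% of Thornfield, so Mateo controls Thornfield.
Mateo did not control Thornfield before and does after, so the clause is triggered.

Yes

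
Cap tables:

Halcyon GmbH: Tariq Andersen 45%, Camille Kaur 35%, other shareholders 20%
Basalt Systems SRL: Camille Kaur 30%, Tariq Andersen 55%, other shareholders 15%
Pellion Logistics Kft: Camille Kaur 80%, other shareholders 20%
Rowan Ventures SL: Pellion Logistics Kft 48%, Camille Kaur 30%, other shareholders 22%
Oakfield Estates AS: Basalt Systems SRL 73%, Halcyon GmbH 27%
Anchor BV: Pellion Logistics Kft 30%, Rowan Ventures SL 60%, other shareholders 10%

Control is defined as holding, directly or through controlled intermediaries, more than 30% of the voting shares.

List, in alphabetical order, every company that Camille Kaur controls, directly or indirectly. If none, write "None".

Camille holds 35% of Halcyon, so Camille controls Halcyon.
Camille holds 80% of Pellion, so Camille controls Pellion.
Pellion and Camille together hold 48% + 30% = 78% of Rowan, so Camille controls Rowan.
Pellion and Rowan together hold 30% + 60% = 90% of Anchor, so Camille controls Anchor.
No other company's threshold is met.

Anchor BV, Halcyon GmbH, Pellion Logistics Kft, Rowan Ventures SL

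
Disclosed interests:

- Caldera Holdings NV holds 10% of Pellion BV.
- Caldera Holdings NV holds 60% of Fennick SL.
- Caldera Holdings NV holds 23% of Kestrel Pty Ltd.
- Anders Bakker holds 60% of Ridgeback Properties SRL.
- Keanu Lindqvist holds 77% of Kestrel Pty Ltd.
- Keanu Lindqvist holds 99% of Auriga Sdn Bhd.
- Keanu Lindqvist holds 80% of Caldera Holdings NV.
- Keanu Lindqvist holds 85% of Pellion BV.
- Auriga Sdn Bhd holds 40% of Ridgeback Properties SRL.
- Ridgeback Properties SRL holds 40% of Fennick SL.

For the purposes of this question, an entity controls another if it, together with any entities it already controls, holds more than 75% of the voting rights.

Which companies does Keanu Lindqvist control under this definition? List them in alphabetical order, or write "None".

Keanu holds 99% of Auriga, so Keanu controls Auriga.
Keanu holds 80% of Caldera, so Keanu controls Caldera.
Caldera and Keanu together hold 10% + 85% = 95% of Pellion, so Keanu controls Pellion.
Keanu and Caldera together hold 77% + 23% = 100% of Kestrel, so Keanu controls Kestrel.
No other company's threshold is met.

Auriga Sdn Bhd, Caldera Holdings NV, Kestrel Pty Ltd, Pellion BV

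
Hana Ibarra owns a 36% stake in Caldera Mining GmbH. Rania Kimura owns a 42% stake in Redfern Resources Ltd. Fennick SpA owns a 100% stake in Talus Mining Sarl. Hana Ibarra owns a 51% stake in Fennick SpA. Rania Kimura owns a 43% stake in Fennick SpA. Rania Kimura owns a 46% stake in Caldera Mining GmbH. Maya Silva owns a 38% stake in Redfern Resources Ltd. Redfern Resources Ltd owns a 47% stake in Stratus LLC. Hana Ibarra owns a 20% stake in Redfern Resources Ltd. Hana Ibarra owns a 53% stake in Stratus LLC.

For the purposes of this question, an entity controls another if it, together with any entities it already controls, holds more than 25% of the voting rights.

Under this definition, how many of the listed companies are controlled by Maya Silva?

Maya holds 38% of Redfern, so Maya controls Redfern.
Redfern holds 47% of Stratus, so Maya controls Stratus.
No other company's threshold is met.
Maya controls 2 companies.

2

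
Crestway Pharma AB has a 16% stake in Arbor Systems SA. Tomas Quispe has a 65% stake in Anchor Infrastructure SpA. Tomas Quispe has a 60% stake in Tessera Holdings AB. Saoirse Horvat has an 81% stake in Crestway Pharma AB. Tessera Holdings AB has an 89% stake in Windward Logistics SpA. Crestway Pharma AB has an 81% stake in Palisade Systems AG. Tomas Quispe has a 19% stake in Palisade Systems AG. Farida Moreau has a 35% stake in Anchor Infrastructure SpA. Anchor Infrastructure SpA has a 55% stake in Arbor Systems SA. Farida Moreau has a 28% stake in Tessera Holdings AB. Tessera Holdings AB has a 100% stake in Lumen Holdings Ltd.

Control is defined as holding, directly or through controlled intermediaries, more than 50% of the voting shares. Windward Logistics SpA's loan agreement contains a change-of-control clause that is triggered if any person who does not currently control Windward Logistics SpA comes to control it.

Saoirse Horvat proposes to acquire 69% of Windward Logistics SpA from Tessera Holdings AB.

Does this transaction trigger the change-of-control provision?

The purchase adds only to Saoirse's holdings (Tessera's stake shrinks), so Saoirse is the only person who could newly come to control Windward.
Saoirse holds 81% of Crestway, so Saoirse controls Crestway.
Crestway holds 81% of Palisade, so Saoirse controls Palisade.
Neither Saoirse nor any entity Saoirse controls holds any voting interest in Windward.
So before the transaction, Saoirse does not control Windward.
After the purchase, Saoirse holds 69% of Windward directly, and Tessera's stake falls to 20%.
Saoirse holds 69% of Windward, so Saoirse controls Windward.
Saoirse did not control Windward before and does after, so the clause is triggered.

Yes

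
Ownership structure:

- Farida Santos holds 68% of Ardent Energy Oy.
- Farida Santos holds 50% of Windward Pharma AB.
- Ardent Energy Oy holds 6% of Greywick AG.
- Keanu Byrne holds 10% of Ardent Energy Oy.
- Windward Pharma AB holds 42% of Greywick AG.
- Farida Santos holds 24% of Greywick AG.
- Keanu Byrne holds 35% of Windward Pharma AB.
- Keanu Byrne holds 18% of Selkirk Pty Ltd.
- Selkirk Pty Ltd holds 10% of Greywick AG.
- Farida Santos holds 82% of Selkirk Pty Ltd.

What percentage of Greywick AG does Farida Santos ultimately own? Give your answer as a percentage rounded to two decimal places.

Farida reaches Greywick along 4 paths.
Direct stake: 24% = 24%.
Via Windward: 50% × 42% = 21%.
Via Ardent: 68% × 6% = 4.08%.
Via Selkirk: 82% × 10% = 8.2%.
Total: 24% + 21% + 4.08% + 8.2% = 57.28%.

57.28%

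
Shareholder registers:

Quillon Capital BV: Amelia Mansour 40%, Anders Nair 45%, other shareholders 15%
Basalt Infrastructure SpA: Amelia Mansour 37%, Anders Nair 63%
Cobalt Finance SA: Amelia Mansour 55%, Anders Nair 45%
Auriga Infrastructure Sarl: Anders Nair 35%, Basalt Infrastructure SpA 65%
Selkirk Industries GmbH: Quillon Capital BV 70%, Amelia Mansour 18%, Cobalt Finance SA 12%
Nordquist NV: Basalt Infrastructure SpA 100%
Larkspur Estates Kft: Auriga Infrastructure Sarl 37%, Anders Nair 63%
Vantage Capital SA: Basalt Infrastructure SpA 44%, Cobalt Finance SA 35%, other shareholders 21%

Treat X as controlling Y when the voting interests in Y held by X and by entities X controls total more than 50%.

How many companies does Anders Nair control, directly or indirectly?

4

Anders holds 63% of Basalt, so Anders controls Basalt.
Anders and Basalt together hold 35% + 65% = 100% of Auriga, so Anders controls Auriga.
Basalt holds 100% of Nordquist, so Anders controls Nordquist.
Auriga and Anders together hold 37% + 63% = 100% of Larkspur, so Anders controls Larkspur.
No other company's threshold is met.
Anders controls 4 companies.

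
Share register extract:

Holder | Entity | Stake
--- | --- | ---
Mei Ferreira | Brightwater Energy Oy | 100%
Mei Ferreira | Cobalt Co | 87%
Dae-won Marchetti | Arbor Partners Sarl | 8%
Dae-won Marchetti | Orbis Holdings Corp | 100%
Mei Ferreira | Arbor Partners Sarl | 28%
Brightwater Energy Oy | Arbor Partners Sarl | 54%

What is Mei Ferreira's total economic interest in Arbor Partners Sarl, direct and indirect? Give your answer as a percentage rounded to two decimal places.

82.00%

Mei reaches Arbor along 2 paths.
Direct stake: 28% = 28%.
Via Brightwater: 100% × 54% = 54%.
Total: 28% + 54% = 82%.
Rounded: 82.00%.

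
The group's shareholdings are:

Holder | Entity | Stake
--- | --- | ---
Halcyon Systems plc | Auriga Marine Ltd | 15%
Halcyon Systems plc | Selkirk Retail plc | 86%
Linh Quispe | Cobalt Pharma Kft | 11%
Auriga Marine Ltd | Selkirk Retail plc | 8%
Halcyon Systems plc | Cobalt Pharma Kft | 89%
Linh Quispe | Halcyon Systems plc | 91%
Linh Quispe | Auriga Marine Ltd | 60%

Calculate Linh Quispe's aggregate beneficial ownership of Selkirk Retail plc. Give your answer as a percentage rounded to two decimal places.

Linh reaches Selkirk along 3 paths.
Via Halcyon: 91% × 86% = 78.26%.
Via Auriga: 60% × 8% = 4.8%.
Via Halcyon → Auriga: 91% × 15% × 8% = 1.092%.
Total: 78.26% + 4.8% + 1.092% = 84.152%.
Rounded: 84.15%.

84.15%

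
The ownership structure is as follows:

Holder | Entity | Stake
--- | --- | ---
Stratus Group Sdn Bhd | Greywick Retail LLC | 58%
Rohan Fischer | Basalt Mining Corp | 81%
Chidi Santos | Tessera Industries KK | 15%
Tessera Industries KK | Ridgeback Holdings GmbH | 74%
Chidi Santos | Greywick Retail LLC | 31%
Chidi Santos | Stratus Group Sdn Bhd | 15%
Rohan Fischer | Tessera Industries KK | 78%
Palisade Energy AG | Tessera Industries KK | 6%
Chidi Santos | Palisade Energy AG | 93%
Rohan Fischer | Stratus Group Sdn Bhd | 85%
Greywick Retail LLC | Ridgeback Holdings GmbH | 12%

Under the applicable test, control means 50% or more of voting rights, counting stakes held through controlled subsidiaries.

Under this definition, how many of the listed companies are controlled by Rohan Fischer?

Rohan holds 85% of Stratus, so Rohan controls Stratus.
Rohan holds 81% of Basalt, so Rohan controls Basalt.
Rohan holds 78% of Tessera, so Rohan controls Tessera.
Stratus holds 58% of Greywick, so Rohan controls Greywick.
Tessera and Greywick together hold 74% + 12% = 86% of Ridgeback, so Rohan controls Ridgeback.
No other company's threshold is met.
Rohan controls 5 companies.

5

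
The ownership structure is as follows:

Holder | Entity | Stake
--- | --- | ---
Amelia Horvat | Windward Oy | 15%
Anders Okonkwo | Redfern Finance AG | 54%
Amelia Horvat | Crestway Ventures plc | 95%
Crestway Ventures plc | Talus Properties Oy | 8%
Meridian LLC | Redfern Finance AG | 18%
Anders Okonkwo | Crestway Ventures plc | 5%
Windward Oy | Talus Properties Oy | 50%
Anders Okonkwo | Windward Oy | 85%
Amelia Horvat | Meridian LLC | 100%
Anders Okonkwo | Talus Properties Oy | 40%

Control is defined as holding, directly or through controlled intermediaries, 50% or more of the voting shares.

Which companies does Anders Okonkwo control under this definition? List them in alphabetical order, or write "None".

Redfern Finance AG, Talus Properties Oy, Windward Oy

Anders holds 85% of Windward, so Anders controls Windward.
Anders holds 54% of Redfern, so Anders controls Redfern.
Windward and Anders together hold 50% + 40% = 90% of Talus, so Anders controls Talus.
No other company's threshold is met.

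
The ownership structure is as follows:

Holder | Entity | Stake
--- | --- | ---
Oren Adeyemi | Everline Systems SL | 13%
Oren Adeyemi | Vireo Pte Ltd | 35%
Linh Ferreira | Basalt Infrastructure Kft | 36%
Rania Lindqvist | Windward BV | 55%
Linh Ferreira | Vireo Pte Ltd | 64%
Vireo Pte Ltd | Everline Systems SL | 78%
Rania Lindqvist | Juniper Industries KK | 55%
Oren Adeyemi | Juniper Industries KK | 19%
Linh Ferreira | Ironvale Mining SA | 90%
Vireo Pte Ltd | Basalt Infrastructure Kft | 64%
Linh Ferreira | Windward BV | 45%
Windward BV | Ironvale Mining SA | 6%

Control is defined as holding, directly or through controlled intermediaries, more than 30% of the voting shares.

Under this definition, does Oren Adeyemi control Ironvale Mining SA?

No

Oren holds 35% of Vireo, so Oren controls Vireo.
Vireo holds 64% of Basalt, so Oren controls Basalt.
Vireo and Oren together hold 78% + 13% = 91% of Everline, so Oren controls Everline.
Neither Oren nor any entity Oren controls holds any voting interest in Ironvale.
So Oren does not control Ironvale.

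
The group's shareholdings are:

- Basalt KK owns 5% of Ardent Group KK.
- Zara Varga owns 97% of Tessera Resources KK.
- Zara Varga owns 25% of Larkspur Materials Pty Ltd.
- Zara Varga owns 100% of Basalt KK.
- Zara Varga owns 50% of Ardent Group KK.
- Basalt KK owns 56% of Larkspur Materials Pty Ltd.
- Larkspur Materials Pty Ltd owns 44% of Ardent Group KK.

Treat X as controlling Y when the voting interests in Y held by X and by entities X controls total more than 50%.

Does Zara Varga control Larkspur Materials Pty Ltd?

Zara holds 100% of Basalt, so Zara controls Basalt.
Zara and Basalt together hold 25% + 56% = 81% of Larkspur, so Zara controls Larkspur.

Yes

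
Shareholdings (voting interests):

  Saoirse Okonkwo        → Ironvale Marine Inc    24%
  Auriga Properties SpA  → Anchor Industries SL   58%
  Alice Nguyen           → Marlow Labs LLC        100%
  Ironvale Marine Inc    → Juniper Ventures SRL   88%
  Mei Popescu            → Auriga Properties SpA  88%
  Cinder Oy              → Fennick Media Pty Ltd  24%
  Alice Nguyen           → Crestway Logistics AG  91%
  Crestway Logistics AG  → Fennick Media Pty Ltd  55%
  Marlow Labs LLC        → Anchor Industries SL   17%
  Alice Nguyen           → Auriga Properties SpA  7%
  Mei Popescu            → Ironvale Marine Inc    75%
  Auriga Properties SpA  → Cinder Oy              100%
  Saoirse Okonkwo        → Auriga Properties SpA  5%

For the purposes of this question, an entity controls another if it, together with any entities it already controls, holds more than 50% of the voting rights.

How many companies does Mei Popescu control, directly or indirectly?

5

Mei holds 75% of Ironvale, so Mei controls Ironvale.
Mei holds 88% of Auriga, so Mei controls Auriga.
Auriga holds 100% of Cinder, so Mei controls Cinder.
Auriga holds 58% of Anchor, so Mei controls Anchor.
Ironvale holds 88% of Juniper, so Mei controls Juniper.
No other company's threshold is met.
Mei controls 5 companies.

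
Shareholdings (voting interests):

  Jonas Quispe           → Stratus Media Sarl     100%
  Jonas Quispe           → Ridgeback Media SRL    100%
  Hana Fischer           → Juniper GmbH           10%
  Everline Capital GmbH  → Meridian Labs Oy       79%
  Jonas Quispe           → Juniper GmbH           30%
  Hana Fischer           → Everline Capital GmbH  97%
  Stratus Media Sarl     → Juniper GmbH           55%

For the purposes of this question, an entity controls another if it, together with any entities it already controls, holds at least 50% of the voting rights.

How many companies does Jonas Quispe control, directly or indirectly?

3

Jonas holds 100% of Stratus, so Jonas controls Stratus.
Jonas and Stratus together hold 30% + 55% = 85% of Juniper, so Jonas controls Juniper.
Jonas holds 100% of Ridgeback, so Jonas controls Ridgeback.
No other company's threshold is met.
Jonas controls 3 companies.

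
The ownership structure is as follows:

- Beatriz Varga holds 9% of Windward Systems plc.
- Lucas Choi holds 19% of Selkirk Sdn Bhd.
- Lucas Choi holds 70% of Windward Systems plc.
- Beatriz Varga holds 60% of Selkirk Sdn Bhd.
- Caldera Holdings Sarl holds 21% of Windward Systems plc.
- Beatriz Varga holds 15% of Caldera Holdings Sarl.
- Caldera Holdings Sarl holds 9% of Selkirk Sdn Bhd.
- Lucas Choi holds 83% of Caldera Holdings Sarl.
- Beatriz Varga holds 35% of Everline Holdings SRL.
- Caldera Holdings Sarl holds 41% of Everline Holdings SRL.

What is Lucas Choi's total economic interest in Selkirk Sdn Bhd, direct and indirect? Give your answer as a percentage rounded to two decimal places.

Lucas reaches Selkirk along 2 paths.
Via Caldera: 83% × 9% = 7.47%.
Direct stake: 19% = 19%.
Total: 7.47% + 19% = 26.47%.

26.47%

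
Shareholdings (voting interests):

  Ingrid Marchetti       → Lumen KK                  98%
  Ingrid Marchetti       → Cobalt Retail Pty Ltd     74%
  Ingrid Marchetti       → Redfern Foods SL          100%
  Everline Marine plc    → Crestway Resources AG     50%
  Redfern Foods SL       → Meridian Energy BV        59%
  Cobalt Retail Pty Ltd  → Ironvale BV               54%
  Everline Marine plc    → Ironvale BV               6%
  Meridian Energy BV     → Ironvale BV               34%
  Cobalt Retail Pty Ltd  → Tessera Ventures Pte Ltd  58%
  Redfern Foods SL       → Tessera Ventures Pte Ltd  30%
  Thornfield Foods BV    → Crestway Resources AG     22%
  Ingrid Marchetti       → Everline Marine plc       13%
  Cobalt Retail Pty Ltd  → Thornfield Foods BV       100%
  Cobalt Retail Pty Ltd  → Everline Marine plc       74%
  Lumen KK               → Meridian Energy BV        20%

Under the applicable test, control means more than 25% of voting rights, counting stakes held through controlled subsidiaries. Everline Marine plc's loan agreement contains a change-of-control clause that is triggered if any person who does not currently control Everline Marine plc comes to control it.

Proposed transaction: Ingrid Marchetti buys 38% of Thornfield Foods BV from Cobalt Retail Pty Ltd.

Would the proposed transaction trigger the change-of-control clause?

No

The purchase adds only to Ingrid's holdings (Cobalt's stake shrinks), so Ingrid is the only person who could newly come to control Everline.
Ingrid holds 74% of Cobalt, so Ingrid controls Cobalt.
Cobalt and Ingrid together hold 74% + 13% = 87% of Everline, so Ingrid controls Everline.
So Ingrid already controls Everline before the transaction.
After the purchase, Ingrid holds 38% of Thornfield directly, and Cobalt's stake falls to 62%.
Ingrid controlled Everline already, so this is not a new person acquiring control; every other person's position is unchanged or reduced.
No new person acquires control, so the clause is not triggered.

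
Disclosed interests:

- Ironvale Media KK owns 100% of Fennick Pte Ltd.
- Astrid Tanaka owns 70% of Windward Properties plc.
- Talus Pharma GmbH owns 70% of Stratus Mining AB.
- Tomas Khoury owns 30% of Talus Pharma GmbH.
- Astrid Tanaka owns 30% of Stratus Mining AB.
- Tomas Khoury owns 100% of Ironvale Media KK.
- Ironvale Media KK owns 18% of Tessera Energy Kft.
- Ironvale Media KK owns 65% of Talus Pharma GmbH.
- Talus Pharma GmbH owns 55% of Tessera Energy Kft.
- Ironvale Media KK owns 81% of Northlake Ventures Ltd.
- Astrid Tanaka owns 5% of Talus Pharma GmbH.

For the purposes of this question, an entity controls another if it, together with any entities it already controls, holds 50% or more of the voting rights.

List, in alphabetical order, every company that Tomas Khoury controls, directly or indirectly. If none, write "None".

Tomas holds 100% of Ironvale, so Tomas controls Ironvale.
Ironvale holds 100% of Fennick, so Tomas controls Fennick.
Tomas and Ironvale together hold 30% + 65% = 95% of Talus, so Tomas controls Talus.
Talus holds 70% of Stratus, so Tomas controls Stratus.
Talus and Ironvale together hold 55% + 18% = 73% of Tessera, so Tomas controls Tessera.
Ironvale holds 81% of Northlake, so Tomas controls Northlake.
No other company's threshold is met.

Fennick Pte Ltd, Ironvale Media KK, Northlake Ventures Ltd, Stratus Mining AB, Talus Pharma GmbH, Tessera Energy Kft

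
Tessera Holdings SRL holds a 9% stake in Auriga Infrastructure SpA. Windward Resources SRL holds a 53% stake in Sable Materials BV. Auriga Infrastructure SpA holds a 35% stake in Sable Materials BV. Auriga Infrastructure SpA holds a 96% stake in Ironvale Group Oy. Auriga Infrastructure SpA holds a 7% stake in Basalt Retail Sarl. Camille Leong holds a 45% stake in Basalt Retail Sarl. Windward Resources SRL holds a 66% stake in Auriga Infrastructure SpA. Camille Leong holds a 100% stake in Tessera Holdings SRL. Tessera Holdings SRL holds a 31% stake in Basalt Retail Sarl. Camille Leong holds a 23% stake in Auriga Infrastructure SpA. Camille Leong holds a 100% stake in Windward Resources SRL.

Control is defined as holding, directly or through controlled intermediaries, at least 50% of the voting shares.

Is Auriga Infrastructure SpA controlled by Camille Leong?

Camille holds 100% of Windward, so Camille controls Windward.
Camille holds 100% of Tessera, so Camille controls Tessera.
Tessera and Camille and Windward together hold 9% + 23% + 66% = 98% of Auriga, so Camille controls Auriga.

Yes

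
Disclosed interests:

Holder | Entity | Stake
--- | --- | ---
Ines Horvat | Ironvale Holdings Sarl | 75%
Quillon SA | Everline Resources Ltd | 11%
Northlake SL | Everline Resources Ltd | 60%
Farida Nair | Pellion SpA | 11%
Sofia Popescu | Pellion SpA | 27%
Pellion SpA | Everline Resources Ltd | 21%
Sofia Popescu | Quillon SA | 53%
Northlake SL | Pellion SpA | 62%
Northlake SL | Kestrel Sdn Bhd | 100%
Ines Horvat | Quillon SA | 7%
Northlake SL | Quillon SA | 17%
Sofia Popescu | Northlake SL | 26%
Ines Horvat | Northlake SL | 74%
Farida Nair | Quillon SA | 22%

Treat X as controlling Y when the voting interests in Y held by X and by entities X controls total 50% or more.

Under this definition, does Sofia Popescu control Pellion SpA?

Sofia holds 53% of Quillon, so Sofia controls Quillon.
In Pellion, Sofia's side holds only 27%, not ≥ 50%.
So Sofia does not control Pellion.

No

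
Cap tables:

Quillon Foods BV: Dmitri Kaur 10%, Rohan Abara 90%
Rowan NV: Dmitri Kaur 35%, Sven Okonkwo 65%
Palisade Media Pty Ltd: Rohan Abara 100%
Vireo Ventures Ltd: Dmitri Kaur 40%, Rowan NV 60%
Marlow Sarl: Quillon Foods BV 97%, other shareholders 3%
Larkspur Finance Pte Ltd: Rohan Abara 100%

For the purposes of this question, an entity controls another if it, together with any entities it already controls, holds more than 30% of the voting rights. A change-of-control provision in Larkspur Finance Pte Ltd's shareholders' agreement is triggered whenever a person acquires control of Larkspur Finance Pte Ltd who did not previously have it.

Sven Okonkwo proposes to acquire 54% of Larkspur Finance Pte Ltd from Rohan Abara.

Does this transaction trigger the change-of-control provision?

Yes

The purchase adds only to Sven's holdings (Rohan's stake shrinks), so Sven is the only person who could newly come to control Larkspur.
Sven holds 65% of Rowan, so Sven controls Rowan.
Rowan holds 60% of Vireo, so Sven controls Vireo.
Neither Sven nor any entity Sven controls holds any voting interest in Larkspur.
So before the transaction, Sven does not control Larkspur.
After the purchase, Sven holds 54% of Larkspur directly, and Rohan's stake falls to 46%.
Sven holds 54% of Larkspur, so Sven controls Larkspur.
Sven did not control Larkspur before and does after, so the clause is triggered.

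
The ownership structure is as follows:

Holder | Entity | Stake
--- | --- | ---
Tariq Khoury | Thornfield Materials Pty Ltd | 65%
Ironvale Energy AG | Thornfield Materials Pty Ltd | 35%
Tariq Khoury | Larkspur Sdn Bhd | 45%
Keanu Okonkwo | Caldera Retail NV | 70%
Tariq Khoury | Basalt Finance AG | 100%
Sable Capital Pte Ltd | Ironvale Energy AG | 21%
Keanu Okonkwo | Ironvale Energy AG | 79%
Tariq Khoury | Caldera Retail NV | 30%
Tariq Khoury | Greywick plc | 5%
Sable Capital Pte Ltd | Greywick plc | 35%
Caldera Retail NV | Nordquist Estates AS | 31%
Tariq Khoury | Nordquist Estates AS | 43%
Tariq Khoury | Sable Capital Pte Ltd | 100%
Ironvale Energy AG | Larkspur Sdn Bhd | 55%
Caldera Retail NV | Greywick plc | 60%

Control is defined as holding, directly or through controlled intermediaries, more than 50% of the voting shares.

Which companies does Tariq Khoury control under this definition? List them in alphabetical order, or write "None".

Basalt Finance AG, Sable Capital Pte Ltd, Thornfield Materials Pty Ltd

Tariq holds 100% of Sable, so Tariq controls Sable.
Tariq holds 65% of Thornfield, so Tariq controls Thornfield.
Tariq holds 100% of Basalt, so Tariq controls Basalt.
No other company's threshold is met.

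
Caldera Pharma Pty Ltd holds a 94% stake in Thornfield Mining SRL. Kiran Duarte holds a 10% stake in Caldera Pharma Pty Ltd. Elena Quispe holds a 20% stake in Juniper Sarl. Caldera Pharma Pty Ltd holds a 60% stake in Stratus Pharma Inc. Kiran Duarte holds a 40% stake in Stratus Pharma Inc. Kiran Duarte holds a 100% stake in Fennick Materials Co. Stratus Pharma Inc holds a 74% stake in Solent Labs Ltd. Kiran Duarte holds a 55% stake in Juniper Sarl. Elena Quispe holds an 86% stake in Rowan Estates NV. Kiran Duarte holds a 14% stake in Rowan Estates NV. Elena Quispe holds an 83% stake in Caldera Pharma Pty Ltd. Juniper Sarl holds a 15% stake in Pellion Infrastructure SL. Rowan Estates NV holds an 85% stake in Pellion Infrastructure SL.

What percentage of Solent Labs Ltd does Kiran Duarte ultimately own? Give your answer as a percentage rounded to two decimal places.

Kiran reaches Solent along 2 paths.
Via Caldera → Stratus: 10% × 60% × 74% = 4.44%.
Via Stratus: 40% × 74% = 29.6%.
Total: 4.44% + 29.6% = 34.04%.

34.04%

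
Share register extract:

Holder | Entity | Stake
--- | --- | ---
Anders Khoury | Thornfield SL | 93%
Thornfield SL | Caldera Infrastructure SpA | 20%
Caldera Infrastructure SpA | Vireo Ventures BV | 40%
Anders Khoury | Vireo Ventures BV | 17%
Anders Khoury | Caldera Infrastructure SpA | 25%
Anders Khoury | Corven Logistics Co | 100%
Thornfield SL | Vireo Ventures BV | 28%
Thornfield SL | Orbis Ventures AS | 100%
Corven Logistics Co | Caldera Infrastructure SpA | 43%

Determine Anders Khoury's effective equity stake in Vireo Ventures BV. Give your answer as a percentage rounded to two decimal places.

Anders reaches Vireo along 5 paths.
Direct stake: 17% = 17%.
Via Thornfield: 93% × 28% = 26.04%.
Via Thornfield → Caldera: 93% × 20% × 40% = 7.44%.
Via Corven → Caldera: 100% × 43% × 40% = 17.2%.
Via Caldera: 25% × 40% = 10%.
Total: 17% + 26.04% + 7.44% + 17.2% + 10% = 77.68%.

77.68%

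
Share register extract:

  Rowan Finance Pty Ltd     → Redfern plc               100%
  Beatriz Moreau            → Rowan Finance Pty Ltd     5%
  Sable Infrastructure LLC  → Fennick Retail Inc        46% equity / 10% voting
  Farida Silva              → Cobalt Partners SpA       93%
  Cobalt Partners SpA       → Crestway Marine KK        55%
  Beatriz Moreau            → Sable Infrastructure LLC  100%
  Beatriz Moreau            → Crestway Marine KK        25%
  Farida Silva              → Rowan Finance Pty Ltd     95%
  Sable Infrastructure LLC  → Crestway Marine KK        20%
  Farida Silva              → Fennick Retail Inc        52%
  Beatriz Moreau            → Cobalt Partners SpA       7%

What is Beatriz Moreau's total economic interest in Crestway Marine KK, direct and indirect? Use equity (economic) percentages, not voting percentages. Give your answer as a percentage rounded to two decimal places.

48.85%

Beatriz reaches Crestway along 3 paths.
Via Sable: 100% × 20% = 20%.
Via Cobalt: 7% × 55% = 3.85%.
Direct stake: 25% = 25%.
Total: 20% + 3.85% + 25% = 48.85%.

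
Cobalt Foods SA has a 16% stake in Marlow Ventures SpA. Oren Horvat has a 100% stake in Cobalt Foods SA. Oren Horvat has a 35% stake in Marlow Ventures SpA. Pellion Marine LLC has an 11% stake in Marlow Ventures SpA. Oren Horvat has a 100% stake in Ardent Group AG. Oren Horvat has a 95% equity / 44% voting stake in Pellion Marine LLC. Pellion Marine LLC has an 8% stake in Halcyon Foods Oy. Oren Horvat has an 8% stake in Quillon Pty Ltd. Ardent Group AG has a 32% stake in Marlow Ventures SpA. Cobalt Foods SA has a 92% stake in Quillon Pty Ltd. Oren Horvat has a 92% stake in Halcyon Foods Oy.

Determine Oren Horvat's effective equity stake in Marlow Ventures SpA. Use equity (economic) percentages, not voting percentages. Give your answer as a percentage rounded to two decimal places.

Oren reaches Marlow along 4 paths.
Via Ardent: 100% × 32% = 32%.
Direct stake: 35% = 35%.
Via Cobalt: 100% × 16% = 16%.
Via Pellion: 95% × 11% = 10.45%.
Total: 32% + 35% + 16% + 10.45% = 93.45%.

93.45%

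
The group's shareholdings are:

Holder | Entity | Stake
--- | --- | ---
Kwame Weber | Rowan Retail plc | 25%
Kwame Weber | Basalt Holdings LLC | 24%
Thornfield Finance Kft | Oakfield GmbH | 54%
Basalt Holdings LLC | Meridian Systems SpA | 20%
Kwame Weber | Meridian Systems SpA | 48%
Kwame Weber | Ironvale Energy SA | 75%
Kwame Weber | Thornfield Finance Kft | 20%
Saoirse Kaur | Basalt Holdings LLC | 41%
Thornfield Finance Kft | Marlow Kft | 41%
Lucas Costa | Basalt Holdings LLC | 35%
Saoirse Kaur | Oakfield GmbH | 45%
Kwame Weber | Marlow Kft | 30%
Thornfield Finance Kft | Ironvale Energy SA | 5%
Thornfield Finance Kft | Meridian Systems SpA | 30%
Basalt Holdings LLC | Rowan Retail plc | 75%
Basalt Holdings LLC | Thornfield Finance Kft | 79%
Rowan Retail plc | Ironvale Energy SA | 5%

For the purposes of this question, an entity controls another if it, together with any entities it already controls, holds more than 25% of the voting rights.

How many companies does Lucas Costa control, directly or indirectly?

Lucas holds 35% of Basalt, so Lucas controls Basalt.
Basalt holds 79% of Thornfield, so Lucas controls Thornfield.
Basalt holds 75% of Rowan, so Lucas controls Rowan.
Basalt and Thornfield together hold 20% + 30% = 50% of Meridian, so Lucas controls Meridian.
Thornfield holds 54% of Oakfield, so Lucas controls Oakfield.
Thornfield holds 41% of Marlow, so Lucas controls Marlow.
No other company's threshold is met.
Lucas controls 6 companies.

6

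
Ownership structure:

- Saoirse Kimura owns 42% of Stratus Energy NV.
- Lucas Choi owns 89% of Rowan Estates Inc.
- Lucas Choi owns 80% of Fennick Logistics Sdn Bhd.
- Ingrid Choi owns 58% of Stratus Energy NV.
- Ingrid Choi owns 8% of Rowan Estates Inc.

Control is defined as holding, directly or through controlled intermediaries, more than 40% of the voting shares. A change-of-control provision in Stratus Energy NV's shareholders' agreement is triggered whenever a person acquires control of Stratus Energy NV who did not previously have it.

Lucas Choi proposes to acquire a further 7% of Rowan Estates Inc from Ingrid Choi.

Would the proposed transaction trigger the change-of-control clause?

No

The purchase adds only to Lucas's holdings (Ingrid's stake shrinks), so Lucas is the only person who could newly come to control Stratus.
Lucas holds 89% of Rowan, so Lucas controls Rowan.
Lucas holds 80% of Fennick, so Lucas controls Fennick.
Neither Lucas nor any entity Lucas controls holds any voting interest in Stratus.
So before the transaction, Lucas does not control Stratus.
After the purchase, Lucas's direct stake in Rowan rises to 89% + 7% = 96%, and Ingrid's stake falls to 1%.
Lucas holds 96% of Rowan, so Lucas controls Rowan.
After the transaction, neither Lucas nor any entity Lucas controls holds a voting interest in Stratus, so Lucas still does not control it.
No new person acquires control, so the clause is not triggered.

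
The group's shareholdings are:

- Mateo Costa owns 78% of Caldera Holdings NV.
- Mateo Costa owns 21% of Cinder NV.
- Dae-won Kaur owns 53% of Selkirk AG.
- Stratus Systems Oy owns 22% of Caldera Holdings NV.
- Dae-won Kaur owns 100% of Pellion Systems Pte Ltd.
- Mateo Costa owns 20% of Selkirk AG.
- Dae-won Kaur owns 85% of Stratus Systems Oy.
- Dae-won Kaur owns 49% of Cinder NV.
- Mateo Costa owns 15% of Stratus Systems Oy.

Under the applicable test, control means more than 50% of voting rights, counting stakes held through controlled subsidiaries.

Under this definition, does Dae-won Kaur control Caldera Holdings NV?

Dae-won holds 53% of Selkirk, so Dae-won controls Selkirk.
Dae-won holds 85% of Stratus, so Dae-won controls Stratus.
Dae-won holds 100% of Pellion, so Dae-won controls Pellion.
In Caldera, Dae-won's side holds only 22%, not > 50%.
So Dae-won does not control Caldera.

No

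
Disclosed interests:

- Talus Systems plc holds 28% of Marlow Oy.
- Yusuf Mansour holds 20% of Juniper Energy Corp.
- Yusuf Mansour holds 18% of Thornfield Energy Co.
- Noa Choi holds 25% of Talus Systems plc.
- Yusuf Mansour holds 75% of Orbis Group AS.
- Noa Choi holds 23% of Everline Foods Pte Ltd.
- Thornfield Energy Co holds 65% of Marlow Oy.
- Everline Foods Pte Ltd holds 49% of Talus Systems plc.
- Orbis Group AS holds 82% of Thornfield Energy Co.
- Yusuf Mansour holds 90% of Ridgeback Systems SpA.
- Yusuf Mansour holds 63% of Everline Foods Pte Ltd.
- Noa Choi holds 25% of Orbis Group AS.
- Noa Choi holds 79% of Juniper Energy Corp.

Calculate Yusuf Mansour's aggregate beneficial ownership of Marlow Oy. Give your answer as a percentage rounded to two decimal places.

60.32%

Yusuf reaches Marlow along 3 paths.
Via Thornfield: 18% × 65% = 11.7%.
Via Orbis → Thornfield: 75% × 82% × 65% = 39.975%.
Via Everline → Talus: 63% × 49% × 28% = 8.6436%.
Total: 11.7% + 39.975% + 8.6436% = 60.3186%.
Rounded: 60.32%.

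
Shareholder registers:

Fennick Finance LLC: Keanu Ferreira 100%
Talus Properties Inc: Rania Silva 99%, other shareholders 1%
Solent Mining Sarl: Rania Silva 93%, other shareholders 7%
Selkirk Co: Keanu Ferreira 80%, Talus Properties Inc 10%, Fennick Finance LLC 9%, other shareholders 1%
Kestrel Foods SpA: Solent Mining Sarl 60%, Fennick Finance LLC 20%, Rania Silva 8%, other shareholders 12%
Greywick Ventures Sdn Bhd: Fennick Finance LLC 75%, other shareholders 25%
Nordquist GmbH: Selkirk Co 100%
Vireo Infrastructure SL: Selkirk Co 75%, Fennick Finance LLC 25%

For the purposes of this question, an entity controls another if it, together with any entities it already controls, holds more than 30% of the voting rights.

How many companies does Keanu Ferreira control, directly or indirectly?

Keanu holds 100% of Fennick, so Keanu controls Fennick.
Keanu and Fennick together hold 80% + 9% = 89% of Selkirk, so Keanu controls Selkirk.
Fennick holds 75% of Greywick, so Keanu controls Greywick.
Selkirk holds 100% of Nordquist, so Keanu controls Nordquist.
Selkirk and Fennick together hold 75% + 25% = 100% of Vireo, so Keanu controls Vireo.
No other company's threshold is met.
Keanu controls 5 companies.

5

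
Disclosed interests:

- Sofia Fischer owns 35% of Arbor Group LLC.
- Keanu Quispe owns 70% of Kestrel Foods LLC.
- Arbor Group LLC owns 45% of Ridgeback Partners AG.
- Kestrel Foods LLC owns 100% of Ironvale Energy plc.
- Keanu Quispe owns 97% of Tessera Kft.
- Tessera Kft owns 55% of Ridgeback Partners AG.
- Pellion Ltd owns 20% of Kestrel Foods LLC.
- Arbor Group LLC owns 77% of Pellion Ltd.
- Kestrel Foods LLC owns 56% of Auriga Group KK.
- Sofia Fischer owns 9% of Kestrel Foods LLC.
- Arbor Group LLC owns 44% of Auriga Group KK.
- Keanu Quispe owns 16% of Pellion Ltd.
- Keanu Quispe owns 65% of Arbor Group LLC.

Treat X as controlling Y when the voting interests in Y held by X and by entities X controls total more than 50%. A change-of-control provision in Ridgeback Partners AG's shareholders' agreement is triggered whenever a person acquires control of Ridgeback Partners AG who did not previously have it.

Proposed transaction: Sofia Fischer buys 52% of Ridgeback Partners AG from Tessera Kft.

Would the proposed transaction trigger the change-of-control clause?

Yes

The purchase adds only to Sofia's holdings (Tessera's stake shrinks), so Sofia is the only person who could newly come to control Ridgeback.
Sofia's largest direct stake is 35% in Arbor, which does not meet the threshold, so Sofia controls no company.
Neither Sofia nor any entity Sofia controls holds any voting interest in Ridgeback.
So before the transaction, Sofia does not control Ridgeback.
After the purchase, Sofia holds 52% of Ridgeback directly, and Tessera's stake falls to 3%.
Sofia holds 52% of Ridgeback, so Sofia controls Ridgeback.
Sofia did not control Ridgeback before and does after, so the clause is triggered.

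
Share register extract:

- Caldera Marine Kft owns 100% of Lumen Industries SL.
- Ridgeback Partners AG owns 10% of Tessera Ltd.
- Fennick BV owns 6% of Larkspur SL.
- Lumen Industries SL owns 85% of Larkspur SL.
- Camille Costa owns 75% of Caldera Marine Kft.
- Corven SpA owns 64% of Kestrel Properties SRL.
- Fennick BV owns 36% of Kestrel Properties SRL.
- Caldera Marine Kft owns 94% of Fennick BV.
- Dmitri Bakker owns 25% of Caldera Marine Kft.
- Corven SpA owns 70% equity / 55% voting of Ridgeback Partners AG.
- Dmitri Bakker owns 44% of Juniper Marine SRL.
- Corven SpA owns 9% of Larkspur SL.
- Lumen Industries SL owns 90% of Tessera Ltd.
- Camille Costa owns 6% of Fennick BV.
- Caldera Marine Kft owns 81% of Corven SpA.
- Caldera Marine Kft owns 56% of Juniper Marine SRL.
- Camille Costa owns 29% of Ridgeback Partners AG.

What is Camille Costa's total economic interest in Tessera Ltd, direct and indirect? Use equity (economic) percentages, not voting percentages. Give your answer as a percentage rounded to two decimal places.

74.65%

Camille reaches Tessera along 3 paths.
Via Caldera → Corven → Ridgeback: 75% × 81% × 70% × 10% = 4.2525%.
Via Ridgeback: 29% × 10% = 2.9%.
Via Caldera → Lumen: 75% × 100% × 90% = 67.5%.
Total: 4.2525% + 2.9% + 67.5% = 74.6525%.
Rounded: 74.65%.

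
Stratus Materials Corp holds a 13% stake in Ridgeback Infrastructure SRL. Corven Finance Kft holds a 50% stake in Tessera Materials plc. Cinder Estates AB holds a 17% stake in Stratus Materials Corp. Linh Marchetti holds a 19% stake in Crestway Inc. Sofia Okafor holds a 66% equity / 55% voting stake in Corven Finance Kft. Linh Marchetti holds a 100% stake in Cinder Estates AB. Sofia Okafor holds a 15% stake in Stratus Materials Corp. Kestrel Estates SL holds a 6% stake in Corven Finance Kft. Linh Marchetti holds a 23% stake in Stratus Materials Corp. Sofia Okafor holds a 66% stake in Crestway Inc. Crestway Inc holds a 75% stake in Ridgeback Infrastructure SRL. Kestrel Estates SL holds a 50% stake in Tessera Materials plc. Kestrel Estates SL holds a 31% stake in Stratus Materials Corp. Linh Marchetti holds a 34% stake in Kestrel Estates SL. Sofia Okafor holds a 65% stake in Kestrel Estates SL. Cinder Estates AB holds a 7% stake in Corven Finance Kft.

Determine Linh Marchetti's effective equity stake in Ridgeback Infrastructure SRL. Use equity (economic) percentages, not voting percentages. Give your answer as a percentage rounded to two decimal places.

Linh reaches Ridgeback along 4 paths.
Via Cinder → Stratus: 100% × 17% × 13% = 2.21%.
Via Kestrel → Stratus: 34% × 31% × 13% = 1.3702%.
Via Stratus: 23% × 13% = 2.99%.
Via Crestway: 19% × 75% = 14.25%.
Total: 2.21% + 1.3702% + 2.99% + 14.25% = 20.8202%.
Rounded: 20.82%.

20.82%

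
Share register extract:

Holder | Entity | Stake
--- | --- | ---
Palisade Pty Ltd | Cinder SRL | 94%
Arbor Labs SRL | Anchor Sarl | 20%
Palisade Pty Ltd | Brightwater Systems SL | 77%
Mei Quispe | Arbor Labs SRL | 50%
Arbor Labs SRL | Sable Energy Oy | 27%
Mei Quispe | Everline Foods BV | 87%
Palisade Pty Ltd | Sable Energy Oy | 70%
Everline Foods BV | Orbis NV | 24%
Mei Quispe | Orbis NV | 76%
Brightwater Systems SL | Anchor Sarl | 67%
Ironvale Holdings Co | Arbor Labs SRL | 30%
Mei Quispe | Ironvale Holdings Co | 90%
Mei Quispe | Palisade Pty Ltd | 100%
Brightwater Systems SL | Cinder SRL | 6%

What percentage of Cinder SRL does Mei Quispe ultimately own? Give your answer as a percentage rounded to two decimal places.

98.62%

Mei reaches Cinder along 2 paths.
Via Palisade: 100% × 94% = 94%.
Via Palisade → Brightwater: 100% × 77% × 6% = 4.62%.
Total: 94% + 4.62% = 98.62%.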